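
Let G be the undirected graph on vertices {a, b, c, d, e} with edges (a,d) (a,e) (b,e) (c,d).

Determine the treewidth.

A width-1 tree decomposition is:
Bags: B1 = {a, d}  B2 = {a, e}  B3 = {b, e}  B4 = {c, d}
Tree: B1–B2, B2–B3, B1–B4
Each bag holds 2 vertices, so the decomposition has width 1, which upper-bounds the treewidth. G has an edge, so its treewidth is at least 1. Therefore the treewidth is 1.

1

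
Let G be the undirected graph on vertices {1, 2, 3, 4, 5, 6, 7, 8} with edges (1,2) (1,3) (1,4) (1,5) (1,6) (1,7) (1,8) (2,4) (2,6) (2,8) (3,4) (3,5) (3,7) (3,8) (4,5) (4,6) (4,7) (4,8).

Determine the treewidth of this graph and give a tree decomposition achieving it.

The largest bag has 4 vertices, giving width 3; this decomposition certifies tw(G) ≤ 3. Conversely, {1, 2, 4, 8} is a clique of size 4, and the vertices of any clique must share a bag in every tree decomposition; so some bag has ≥ 4 vertices and tw(G) ≥ 3. Therefore the treewidth is 3.

Treewidth 3.
Bags: B1 = {1, 2, 4, 8}  B2 = {1, 3, 4, 8}  B3 = {1, 2, 4, 6}  B4 = {1, 3, 4, 7}  B5 = {1, 3, 4, 5}
Tree: B1–B2, B1–B3, B2–B4, B2–B5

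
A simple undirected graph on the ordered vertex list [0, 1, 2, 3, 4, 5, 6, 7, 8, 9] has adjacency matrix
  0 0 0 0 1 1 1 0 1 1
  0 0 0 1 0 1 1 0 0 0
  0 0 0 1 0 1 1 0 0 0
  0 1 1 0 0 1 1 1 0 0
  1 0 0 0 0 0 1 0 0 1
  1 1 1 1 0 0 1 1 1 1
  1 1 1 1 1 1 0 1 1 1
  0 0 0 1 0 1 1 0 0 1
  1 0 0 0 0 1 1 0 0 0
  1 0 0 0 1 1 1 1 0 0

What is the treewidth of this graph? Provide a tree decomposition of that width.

Every bag has size at most 4, so the width is 4 − 1 = 3 and tw(G) ≤ 3. On the other hand G contains the 4-clique {0, 4, 6, 9}. A clique must lie in a single bag of any decomposition, so no decomposition can have width below 3. The upper and lower bounds meet at 3, so that is the treewidth.

Treewidth 3.
One optimal decomposition is:
Bags: B1 = {0, 5, 6, 9}  B2 = {5, 6, 7, 9}  B3 = {3, 5, 6, 7}  B4 = {0, 4, 6, 9}  B5 = {0, 5, 6, 8}  B6 = {2, 3, 5, 6}  B7 = {1, 3, 5, 6}
Tree: B1–B2, B2–B3, B1–B4, B1–B5, B3–B6, B6–B7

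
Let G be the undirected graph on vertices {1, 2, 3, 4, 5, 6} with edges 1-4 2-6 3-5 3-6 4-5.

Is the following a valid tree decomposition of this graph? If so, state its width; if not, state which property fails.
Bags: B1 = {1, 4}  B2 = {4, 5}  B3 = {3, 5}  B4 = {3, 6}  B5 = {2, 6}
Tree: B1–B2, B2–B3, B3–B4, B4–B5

Yes; width 1.

Vertex coverage: the bags together contain {1, 2, 3, 4, 5, 6}, the full vertex set. Edge coverage: each edge of G has both endpoints in at least one bag. Running intersection: for every vertex, the bags containing it form a connected subtree. All three properties hold, so this is a valid tree decomposition of width max|bag| − 1 = 1, and hence tw(G) ≤ 1.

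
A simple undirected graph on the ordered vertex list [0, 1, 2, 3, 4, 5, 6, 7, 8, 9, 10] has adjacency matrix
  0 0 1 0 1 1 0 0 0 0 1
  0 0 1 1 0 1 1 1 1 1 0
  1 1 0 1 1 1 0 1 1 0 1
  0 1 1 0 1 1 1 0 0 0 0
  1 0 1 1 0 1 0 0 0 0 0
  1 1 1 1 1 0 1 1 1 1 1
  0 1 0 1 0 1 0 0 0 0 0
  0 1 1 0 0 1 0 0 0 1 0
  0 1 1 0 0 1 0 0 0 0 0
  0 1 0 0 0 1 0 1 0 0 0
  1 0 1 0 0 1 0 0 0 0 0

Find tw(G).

A width-3 tree decomposition is:
Bags: B1 = {1, 2, 5, 8}  B2 = {1, 2, 5, 7}  B3 = {1, 2, 3, 5}  B4 = {1, 5, 7, 9}  B5 = {1, 3, 5, 6}  B6 = {2, 3, 4, 5}  B7 = {0, 2, 4, 5}  B8 = {0, 2, 5, 10}
Tree: B1–B2, B2–B3, B2–B4, B3–B5, B3–B6, B6–B7, B7–B8
Every bag has size at most 4, so the width is 4 − 1 = 3 and tw(G) ≤ 3. On the other hand G contains the 4-clique {1, 5, 7, 9}. A clique must lie in a single bag of any decomposition, so no decomposition can have width below 3. Combining the bounds, tw(G) = 3.

3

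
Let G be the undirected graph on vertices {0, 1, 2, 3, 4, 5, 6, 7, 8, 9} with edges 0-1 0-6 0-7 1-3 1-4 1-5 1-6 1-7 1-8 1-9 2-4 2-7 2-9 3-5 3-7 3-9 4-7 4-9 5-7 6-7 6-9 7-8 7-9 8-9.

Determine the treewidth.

A width-3 tree decomposition is:
Bags: B1 = {1, 3, 7, 9}  B2 = {1, 6, 7, 9}  B3 = {1, 4, 7, 9}  B4 = {2, 4, 7, 9}  B5 = {1, 7, 8, 9}  B6 = {0, 1, 6, 7}  B7 = {1, 3, 5, 7}
Tree: B1–B2, B1–B3, B3–B4, B2–B5, B2–B6, B1–B7
The largest bag has 4 vertices, giving width 3; this decomposition certifies tw(G) ≤ 3. Conversely, {0, 1, 6, 7} is a clique of size 4, and the vertices of any clique must share a bag in every tree decomposition; so some bag has ≥ 4 vertices and tw(G) ≥ 3. Therefore the treewidth is 3.

3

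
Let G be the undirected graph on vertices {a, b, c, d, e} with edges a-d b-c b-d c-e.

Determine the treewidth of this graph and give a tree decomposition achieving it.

Every bag has size at most 2, so the width is 2 − 1 = 1 and tw(G) ≤ 1. Since G has at least one edge (e.g. a–d), it is not an edgeless graph, so tw(G) ≥ 1. The upper and lower bounds meet at 1, so that is the treewidth.

Treewidth 1.
Bags: B1 = {a, d}  B2 = {b, d}  B3 = {b, c}  B4 = {c, e}
Tree: B1–B2, B2–B3, B3–B4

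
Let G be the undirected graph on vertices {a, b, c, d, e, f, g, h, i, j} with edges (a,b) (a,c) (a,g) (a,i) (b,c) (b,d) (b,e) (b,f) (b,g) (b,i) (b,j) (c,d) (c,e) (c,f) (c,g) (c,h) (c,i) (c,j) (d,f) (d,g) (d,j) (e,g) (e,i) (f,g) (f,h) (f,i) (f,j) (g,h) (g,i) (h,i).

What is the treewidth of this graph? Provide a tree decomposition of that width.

Every bag has size at most 5, so the width is 5 − 1 = 4 and tw(G) ≤ 4. Conversely, {c, f, g, h, i} is a clique of size 5, and the vertices of any clique must share a bag in every tree decomposition; so some bag has ≥ 5 vertices and tw(G) ≥ 4. The upper and lower bounds meet at 4, so that is the treewidth.

Treewidth 4.
One optimal decomposition is:
Bags: B1 = {a, b, c, g, i}  B2 = {b, c, f, g, i}  B3 = {b, c, d, f, g}  B4 = {b, c, e, g, i}  B5 = {b, c, d, f, j}  B6 = {c, f, g, h, i}
Tree: B1–B2, B2–B3, B1–B4, B3–B5, B2–B6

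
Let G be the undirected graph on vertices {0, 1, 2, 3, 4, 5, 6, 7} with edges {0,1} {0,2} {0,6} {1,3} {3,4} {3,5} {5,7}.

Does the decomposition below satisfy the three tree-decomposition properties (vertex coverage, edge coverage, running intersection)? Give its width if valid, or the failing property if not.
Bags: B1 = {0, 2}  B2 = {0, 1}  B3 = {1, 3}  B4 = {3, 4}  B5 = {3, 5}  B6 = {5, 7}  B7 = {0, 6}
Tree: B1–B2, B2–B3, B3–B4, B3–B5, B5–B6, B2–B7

Yes; width 1.

Vertex coverage: the bags together contain {0, 1, 2, 3, 4, 5, 6, 7}, the full vertex set. Edge coverage: each edge of G has both endpoints in at least one bag. Running intersection: for every vertex, the bags containing it form a connected subtree. All three properties hold, so this is a valid tree decomposition of width max|bag| − 1 = 1, and hence tw(G) ≤ 1.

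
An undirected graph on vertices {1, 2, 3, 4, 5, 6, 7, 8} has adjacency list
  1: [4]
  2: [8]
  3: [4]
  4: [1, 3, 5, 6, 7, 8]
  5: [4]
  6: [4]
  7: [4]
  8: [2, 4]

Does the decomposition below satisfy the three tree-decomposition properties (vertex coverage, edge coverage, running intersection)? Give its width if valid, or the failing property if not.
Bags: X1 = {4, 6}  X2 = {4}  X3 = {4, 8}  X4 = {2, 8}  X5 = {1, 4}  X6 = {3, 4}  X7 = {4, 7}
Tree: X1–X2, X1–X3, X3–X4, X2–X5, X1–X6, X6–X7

A tree decomposition must satisfy three properties: every vertex lies in some bag; for every edge, both endpoints lie together in some bag; and for every vertex, the bags containing it form a connected subtree. Here vertex 5 appears in no bag, so the decomposition is invalid.

No — vertex 5 appears in no bag.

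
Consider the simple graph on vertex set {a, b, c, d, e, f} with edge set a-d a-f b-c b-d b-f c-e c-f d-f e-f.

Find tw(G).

2

A width-2 tree decomposition is:
Bags: B1 = {b, d, f}  B2 = {b, c, f}  B3 = {c, e, f}  B4 = {a, d, f}
Tree: B1–B2, B2–B3, B1–B4
Every bag has size at most 3, so the width is 3 − 1 = 2 and tw(G) ≤ 2. On the other hand G contains the 3-clique {a, d, f}. A clique must lie in a single bag of any decomposition, so no decomposition can have width below 2. The upper and lower bounds meet at 2, so that is the treewidth.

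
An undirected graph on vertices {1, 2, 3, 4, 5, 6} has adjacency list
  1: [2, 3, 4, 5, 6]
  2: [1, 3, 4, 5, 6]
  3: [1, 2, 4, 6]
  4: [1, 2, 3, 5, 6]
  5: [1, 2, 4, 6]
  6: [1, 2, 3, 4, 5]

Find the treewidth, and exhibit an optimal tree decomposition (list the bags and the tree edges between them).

Each bag holds 5 vertices, so the decomposition has width 4, which upper-bounds the treewidth. For the lower bound, the 5 vertices {1, 2, 3, 4, 6} are pairwise adjacent, and any tree decomposition puts a clique entirely inside one bag — forcing width ≥ 4. Therefore the treewidth is 4.

Treewidth 4.
One optimal decomposition is:
Bags: B1 = {1, 2, 3, 4, 6}  B2 = {1, 2, 4, 5, 6}
Tree: B1–B2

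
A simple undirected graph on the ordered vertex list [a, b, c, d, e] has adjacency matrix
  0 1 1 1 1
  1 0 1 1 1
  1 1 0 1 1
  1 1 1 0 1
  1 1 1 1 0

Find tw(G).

A width-4 tree decomposition is:
Bags: B1 = {a, b, c, d, e}
Tree: (single bag)
A single bag containing all 5 vertices is trivially a valid decomposition of width 4. For the lower bound, the 5 vertices {a, b, c, d, e} are pairwise adjacent, and any tree decomposition puts a clique entirely inside one bag — forcing width ≥ 4. The upper and lower bounds meet at 4, so that is the treewidth.

4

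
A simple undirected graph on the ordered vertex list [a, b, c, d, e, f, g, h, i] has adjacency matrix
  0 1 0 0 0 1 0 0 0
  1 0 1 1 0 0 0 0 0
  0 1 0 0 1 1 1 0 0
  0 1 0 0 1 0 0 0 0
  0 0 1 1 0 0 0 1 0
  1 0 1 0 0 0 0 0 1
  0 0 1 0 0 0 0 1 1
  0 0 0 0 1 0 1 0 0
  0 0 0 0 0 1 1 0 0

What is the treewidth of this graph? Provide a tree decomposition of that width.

The largest bag has 4 vertices, giving width 3; this decomposition certifies tw(G) ≤ 3. For the lower bound: the 4 vertex sets {a,b,d}, {e}, {c}, {f,g,h,i} are disjoint, each induces a connected subgraph, and every pair is joined by at least one edge of G. Contracting each set to a single vertex therefore yields K_{4} as a minor, and since treewidth is minor-monotone, tw(G) ≥ tw(K_{4}) = 3. The upper and lower bounds meet at 3, so that is the treewidth.

Treewidth 3.
One such decomposition:
Bags: B1 = {a, b, d, e}  B2 = {a, b, c, e}  B3 = {a, c, e, f}  B4 = {c, e, f, h}  B5 = {c, f, g, h}  B6 = {f, g, h, i}
Tree: B1–B2, B2–B3, B3–B4, B4–B5, B5–B6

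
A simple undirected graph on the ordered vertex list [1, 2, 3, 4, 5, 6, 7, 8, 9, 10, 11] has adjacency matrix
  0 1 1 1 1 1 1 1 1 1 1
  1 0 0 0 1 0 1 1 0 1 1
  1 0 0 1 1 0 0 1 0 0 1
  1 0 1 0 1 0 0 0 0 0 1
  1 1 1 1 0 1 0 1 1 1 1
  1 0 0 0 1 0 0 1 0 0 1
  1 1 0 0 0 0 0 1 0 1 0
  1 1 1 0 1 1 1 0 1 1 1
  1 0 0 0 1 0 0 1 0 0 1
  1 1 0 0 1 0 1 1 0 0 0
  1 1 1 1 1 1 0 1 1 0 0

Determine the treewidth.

A width-4 tree decomposition is:
Bags: B1 = {1, 2, 7, 8, 10}  B2 = {1, 2, 5, 8, 10}  B3 = {1, 2, 5, 8, 11}  B4 = {1, 3, 5, 8, 11}  B5 = {1, 3, 4, 5, 11}  B6 = {1, 5, 6, 8, 11}  B7 = {1, 5, 8, 9, 11}
Tree: B1–B2, B2–B3, B3–B4, B4–B5, B3–B6, B3–B7
The largest bag has 5 vertices, giving width 4; this decomposition certifies tw(G) ≤ 4. On the other hand G contains the 5-clique {1, 2, 5, 8, 10}. A clique must lie in a single bag of any decomposition, so no decomposition can have width below 4. Therefore the treewidth is 4.

4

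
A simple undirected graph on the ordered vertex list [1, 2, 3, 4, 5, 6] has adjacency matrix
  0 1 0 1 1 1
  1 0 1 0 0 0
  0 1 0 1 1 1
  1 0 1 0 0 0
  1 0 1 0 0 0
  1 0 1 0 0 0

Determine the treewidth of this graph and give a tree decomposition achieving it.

Treewidth 2.
Bags: B1 = {1, 3, 4}  B2 = {1, 2, 3}  B3 = {1, 3, 5}  B4 = {1, 3, 6}
Tree: B1–B2, B2–B3, B3–B4

Each bag holds 3 vertices, so the decomposition has width 2, which upper-bounds the treewidth. Since 4–3–2–1–4 is a cycle in G, G is not acyclic. Forests are exactly the graphs of treewidth ≤ 1, so tw(G) ≥ 2. Therefore the treewidth is 2.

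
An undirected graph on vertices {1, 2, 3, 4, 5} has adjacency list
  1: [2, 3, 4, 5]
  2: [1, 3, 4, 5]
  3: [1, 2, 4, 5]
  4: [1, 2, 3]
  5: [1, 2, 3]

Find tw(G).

A width-3 tree decomposition is:
Bags: B1 = {1, 2, 3, 5}  B2 = {1, 2, 3, 4}
Tree: B1–B2
Every bag has size at most 4, so the width is 4 − 1 = 3 and tw(G) ≤ 3. On the other hand G contains the 4-clique {1, 2, 3, 4}. A clique must lie in a single bag of any decomposition, so no decomposition can have width below 3. Hence tw(G) = 3 exactly.

3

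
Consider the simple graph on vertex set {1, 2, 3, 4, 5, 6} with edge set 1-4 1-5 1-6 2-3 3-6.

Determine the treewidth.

A width-1 tree decomposition is:
Bags: B1 = {1, 6}  B2 = {3, 6}  B3 = {1, 4}  B4 = {1, 5}  B5 = {2, 3}
Tree: B1–B2, B1–B3, B1–B4, B2–B5
Each bag holds 2 vertices, so the decomposition has width 1, which upper-bounds the treewidth. Since G has at least one edge (e.g. 1–6), it is not an edgeless graph, so tw(G) ≥ 1. Combining the bounds, tw(G) = 1.

1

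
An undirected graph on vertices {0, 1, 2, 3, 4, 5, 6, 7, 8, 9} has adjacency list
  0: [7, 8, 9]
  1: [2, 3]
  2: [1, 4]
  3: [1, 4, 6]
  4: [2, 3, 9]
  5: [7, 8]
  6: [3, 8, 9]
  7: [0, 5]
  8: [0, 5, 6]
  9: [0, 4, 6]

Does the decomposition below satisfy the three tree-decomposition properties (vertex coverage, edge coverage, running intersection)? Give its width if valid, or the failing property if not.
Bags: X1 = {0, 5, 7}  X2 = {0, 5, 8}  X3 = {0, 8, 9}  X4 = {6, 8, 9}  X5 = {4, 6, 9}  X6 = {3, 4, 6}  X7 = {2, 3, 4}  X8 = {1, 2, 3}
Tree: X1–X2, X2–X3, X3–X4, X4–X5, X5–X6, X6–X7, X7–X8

Every vertex of G appears in some bag (union = {0, 1, 2, 3, 4, 5, 6, 7, 8, 9}); every edge is covered by a bag; and for each vertex v the set of bags containing v is connected in the bag tree. The decomposition is therefore valid. The largest bag has 3 vertices, so the width is 2.

Yes; width 2.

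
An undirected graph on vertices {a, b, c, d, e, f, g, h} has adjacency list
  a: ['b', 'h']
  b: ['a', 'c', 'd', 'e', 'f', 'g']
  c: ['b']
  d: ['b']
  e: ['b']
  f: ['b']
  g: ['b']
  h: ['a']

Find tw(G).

1

A width-1 tree decomposition is:
Bags: B1 = {b, g}  B2 = {a, b}  B3 = {b, c}  B4 = {b, e}  B5 = {b, f}  B6 = {a, h}  B7 = {b, d}
Tree: B1–B2, B1–B3, B2–B4, B3–B5, B2–B6, B2–B7
The largest bag has 2 vertices, giving width 1; this decomposition certifies tw(G) ≤ 1. G has an edge, so its treewidth is at least 1. Combining the bounds, tw(G) = 1.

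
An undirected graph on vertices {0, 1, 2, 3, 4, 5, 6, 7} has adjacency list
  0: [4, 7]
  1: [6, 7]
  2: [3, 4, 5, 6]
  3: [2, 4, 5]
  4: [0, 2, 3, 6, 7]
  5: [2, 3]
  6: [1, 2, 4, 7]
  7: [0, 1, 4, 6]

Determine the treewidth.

2

A width-2 tree decomposition is:
Bags: B1 = {4, 6, 7}  B2 = {1, 6, 7}  B3 = {2, 4, 6}  B4 = {0, 4, 7}  B5 = {2, 3, 4}  B6 = {2, 3, 5}
Tree: B1–B2, B1–B3, B1–B4, B3–B5, B5–B6
The largest bag has 3 vertices, giving width 2; this decomposition certifies tw(G) ≤ 2. Conversely, {1, 6, 7} is a clique of size 3, and the vertices of any clique must share a bag in every tree decomposition; so some bag has ≥ 3 vertices and tw(G) ≥ 2. Hence tw(G) = 2 exactly.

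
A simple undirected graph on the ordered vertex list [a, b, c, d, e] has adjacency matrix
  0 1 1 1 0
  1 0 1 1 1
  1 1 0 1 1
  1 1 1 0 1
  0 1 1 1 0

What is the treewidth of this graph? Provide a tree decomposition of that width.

Every bag has size at most 4, so the width is 4 − 1 = 3 and tw(G) ≤ 3. Conversely, {b, c, d, e} is a clique of size 4, and the vertices of any clique must share a bag in every tree decomposition; so some bag has ≥ 4 vertices and tw(G) ≥ 3. Therefore the treewidth is 3.

Treewidth 3.
One such decomposition:
Bags: B1 = {a, b, c, d}  B2 = {b, c, d, e}
Tree: B1–B2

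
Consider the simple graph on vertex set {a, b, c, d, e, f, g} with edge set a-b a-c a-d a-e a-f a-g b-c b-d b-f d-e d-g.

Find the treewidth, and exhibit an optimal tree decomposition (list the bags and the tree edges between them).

Treewidth 2.
One such decomposition:
Bags: B1 = {a, b, f}  B2 = {a, b, c}  B3 = {a, b, d}  B4 = {a, d, g}  B5 = {a, d, e}
Tree: B1–B2, B1–B3, B3–B4, B3–B5

The largest bag has 3 vertices, giving width 2; this decomposition certifies tw(G) ≤ 2. Conversely, {a, d, g} is a clique of size 3, and the vertices of any clique must share a bag in every tree decomposition; so some bag has ≥ 3 vertices and tw(G) ≥ 2. The upper and lower bounds meet at 2, so that is the treewidth.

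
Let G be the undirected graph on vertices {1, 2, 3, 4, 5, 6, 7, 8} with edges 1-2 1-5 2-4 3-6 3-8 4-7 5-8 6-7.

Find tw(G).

2

A width-2 tree decomposition is:
Bags: B1 = {1, 2, 5}  B2 = {2, 5, 8}  B3 = {2, 3, 8}  B4 = {2, 3, 6}  B5 = {2, 6, 7}  B6 = {2, 4, 7}
Tree: B1–B2, B2–B3, B3–B4, B4–B5, B5–B6
The largest bag has 3 vertices, giving width 2; this decomposition certifies tw(G) ≤ 2. Since 2–1–5–8–3–6–7–4–2 is a cycle in G, G is not acyclic. Forests are exactly the graphs of treewidth ≤ 1, so tw(G) ≥ 2. Combining the bounds, tw(G) = 2.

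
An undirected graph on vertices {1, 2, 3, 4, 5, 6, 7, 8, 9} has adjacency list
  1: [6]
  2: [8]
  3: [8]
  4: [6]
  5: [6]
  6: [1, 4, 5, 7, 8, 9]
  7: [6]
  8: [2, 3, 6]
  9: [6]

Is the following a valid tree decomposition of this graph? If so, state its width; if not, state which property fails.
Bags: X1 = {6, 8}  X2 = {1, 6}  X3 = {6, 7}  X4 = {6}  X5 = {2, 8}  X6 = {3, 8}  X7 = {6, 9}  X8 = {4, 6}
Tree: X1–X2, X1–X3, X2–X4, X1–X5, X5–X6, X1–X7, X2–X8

A tree decomposition must satisfy three properties: every vertex lies in some bag; for every edge, both endpoints lie together in some bag; and for every vertex, the bags containing it form a connected subtree. Here vertex 5 appears in no bag, so the decomposition is invalid.

No — vertex 5 appears in no bag.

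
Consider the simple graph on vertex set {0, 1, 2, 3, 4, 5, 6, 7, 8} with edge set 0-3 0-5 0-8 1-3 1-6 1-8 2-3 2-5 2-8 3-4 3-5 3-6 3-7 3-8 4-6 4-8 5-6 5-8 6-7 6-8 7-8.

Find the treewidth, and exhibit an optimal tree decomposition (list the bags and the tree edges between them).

Treewidth 3.
One such decomposition:
Bags: B1 = {3, 4, 6, 8}  B2 = {3, 5, 6, 8}  B3 = {0, 3, 5, 8}  B4 = {3, 6, 7, 8}  B5 = {1, 3, 6, 8}  B6 = {2, 3, 5, 8}
Tree: B1–B2, B2–B3, B1–B4, B1–B5, B2–B6

Each bag holds 4 vertices, so the decomposition has width 3, which upper-bounds the treewidth. For the lower bound, the 4 vertices {0, 3, 5, 8} are pairwise adjacent, and any tree decomposition puts a clique entirely inside one bag — forcing width ≥ 3. Therefore the treewidth is 3.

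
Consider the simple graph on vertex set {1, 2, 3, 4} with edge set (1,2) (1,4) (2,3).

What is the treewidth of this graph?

1

A width-1 tree decomposition is:
Bags: B1 = {1, 4}  B2 = {1, 2}  B3 = {2, 3}
Tree: B1–B2, B2–B3
Every bag has size at most 2, so the width is 2 − 1 = 1 and tw(G) ≤ 1. Any graph with an edge has treewidth ≥ 1, and G has the edge 4–1. Therefore the treewidth is 1.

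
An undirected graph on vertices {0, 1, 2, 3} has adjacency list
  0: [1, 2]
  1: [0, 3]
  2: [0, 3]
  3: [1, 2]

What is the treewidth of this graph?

A width-2 tree decomposition is:
Bags: B1 = {0, 2, 3}  B2 = {0, 1, 3}
Tree: B1–B2
Every bag has size at most 3, so the width is 3 − 1 = 2 and tw(G) ≤ 2. For the lower bound, G contains the cycle 3–2–0–1–3, so G is not a forest; only forests have treewidth ≤ 1, hence tw(G) ≥ 2. Hence tw(G) = 2 exactly.

2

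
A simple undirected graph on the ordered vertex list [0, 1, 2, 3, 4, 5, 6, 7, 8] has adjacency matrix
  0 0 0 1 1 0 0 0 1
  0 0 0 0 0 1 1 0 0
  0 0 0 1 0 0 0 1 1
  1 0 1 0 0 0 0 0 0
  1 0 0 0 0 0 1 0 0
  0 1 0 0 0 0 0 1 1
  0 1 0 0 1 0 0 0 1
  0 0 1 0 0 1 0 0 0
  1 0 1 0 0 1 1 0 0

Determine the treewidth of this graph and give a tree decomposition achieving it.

The largest bag has 4 vertices, giving width 3; this decomposition certifies tw(G) ≤ 3. For the lower bound: the 4 vertex sets {2,3,7}, {5}, {8}, {0,1,4,6} are disjoint, each induces a connected subgraph, and every pair is joined by at least one edge of G. Contracting each set to a single vertex therefore yields K_{4} as a minor, and since treewidth is minor-monotone, tw(G) ≥ tw(K_{4}) = 3. Therefore the treewidth is 3.

Treewidth 3.
One such decomposition:
Bags: B1 = {2, 3, 5, 7}  B2 = {2, 3, 5, 8}  B3 = {0, 3, 5, 8}  B4 = {0, 1, 5, 8}  B5 = {0, 1, 6, 8}  B6 = {0, 1, 4, 6}
Tree: B1–B2, B2–B3, B3–B4, B4–B5, B5–B6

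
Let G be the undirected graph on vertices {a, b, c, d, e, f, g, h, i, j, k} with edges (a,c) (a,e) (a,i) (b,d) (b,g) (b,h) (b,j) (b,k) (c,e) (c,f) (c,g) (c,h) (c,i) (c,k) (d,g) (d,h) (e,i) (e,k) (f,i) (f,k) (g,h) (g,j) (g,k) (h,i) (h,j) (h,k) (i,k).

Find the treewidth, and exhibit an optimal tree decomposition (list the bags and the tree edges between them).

Every bag has size at most 4, so the width is 4 − 1 = 3 and tw(G) ≤ 3. On the other hand G contains the 4-clique {a, c, e, i}. A clique must lie in a single bag of any decomposition, so no decomposition can have width below 3. Combining the bounds, tw(G) = 3.

Treewidth 3.
One optimal decomposition is:
Bags: B1 = {c, h, i, k}  B2 = {c, e, i, k}  B3 = {c, g, h, k}  B4 = {c, f, i, k}  B5 = {b, g, h, k}  B6 = {b, d, g, h}  B7 = {b, g, h, j}  B8 = {a, c, e, i}
Tree: B1–B2, B1–B3, B2–B4, B3–B5, B5–B6, B6–B7, B2–B8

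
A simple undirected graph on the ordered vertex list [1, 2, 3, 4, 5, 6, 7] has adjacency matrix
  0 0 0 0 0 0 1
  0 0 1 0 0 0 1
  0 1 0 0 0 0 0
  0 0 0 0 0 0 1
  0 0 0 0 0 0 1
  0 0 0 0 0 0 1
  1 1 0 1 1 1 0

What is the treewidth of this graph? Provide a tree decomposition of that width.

Each bag holds 2 vertices, so the decomposition has width 1, which upper-bounds the treewidth. Any graph with an edge has treewidth ≥ 1, and G has the edge 5–7. The upper and lower bounds meet at 1, so that is the treewidth.

Treewidth 1.
One such decomposition:
Bags: B1 = {5, 7}  B2 = {2, 7}  B3 = {6, 7}  B4 = {1, 7}  B5 = {4, 7}  B6 = {2, 3}
Tree: B1–B2, B1–B3, B2–B4, B2–B5, B2–B6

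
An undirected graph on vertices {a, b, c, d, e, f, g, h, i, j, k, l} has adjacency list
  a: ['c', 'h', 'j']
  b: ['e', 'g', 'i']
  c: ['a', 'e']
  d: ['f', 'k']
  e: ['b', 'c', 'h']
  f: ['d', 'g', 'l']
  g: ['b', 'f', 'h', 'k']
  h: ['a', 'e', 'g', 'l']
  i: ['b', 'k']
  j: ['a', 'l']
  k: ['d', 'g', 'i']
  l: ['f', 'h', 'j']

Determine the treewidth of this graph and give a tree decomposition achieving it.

The largest bag has 4 vertices, giving width 3; this decomposition certifies tw(G) ≤ 3. For the lower bound: the 4 vertex sets {a,c,j}, {l}, {h}, {b,e,f,g} are disjoint, each induces a connected subgraph, and every pair is joined by at least one edge of G. Contracting each set to a single vertex therefore yields K_{4} as a minor, and since treewidth is minor-monotone, tw(G) ≥ tw(K_{4}) = 3. Hence tw(G) = 3 exactly.

Treewidth 3.
One optimal decomposition is:
Bags: B1 = {a, c, j, l}  B2 = {a, c, h, l}  B3 = {c, e, h, l}  B4 = {e, f, h, l}  B5 = {e, f, g, h}  B6 = {b, e, f, g}  B7 = {b, d, f, g}  B8 = {b, d, g, k}  B9 = {b, d, i, k}
Tree: B1–B2, B2–B3, B3–B4, B4–B5, B5–B6, B6–B7, B7–B8, B8–B9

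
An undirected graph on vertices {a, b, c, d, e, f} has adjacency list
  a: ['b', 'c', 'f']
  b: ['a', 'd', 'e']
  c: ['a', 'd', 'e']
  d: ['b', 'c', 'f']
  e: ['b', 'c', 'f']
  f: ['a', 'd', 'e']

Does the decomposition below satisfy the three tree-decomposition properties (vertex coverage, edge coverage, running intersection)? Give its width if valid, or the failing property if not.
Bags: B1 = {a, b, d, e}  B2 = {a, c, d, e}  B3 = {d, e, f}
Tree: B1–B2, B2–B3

A tree decomposition must satisfy three properties: every vertex lies in some bag; for every edge, both endpoints lie together in some bag; and for every vertex, the bags containing it form a connected subtree. Here edge (a,f) lies in no bag, so the decomposition is invalid.

No — edge (a,f) lies in no bag.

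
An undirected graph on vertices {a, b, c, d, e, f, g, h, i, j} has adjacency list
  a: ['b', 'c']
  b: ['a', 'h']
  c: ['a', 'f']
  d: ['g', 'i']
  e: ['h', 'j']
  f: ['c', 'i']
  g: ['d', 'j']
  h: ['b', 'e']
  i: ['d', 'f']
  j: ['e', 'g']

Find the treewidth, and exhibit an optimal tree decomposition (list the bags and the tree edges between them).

Treewidth 2.
Bags: B1 = {a, b, c}  B2 = {b, c, f}  B3 = {b, f, i}  B4 = {b, d, i}  B5 = {b, d, g}  B6 = {b, g, j}  B7 = {b, e, j}  B8 = {b, e, h}
Tree: B1–B2, B2–B3, B3–B4, B4–B5, B5–B6, B6–B7, B7–B8

The largest bag has 3 vertices, giving width 2; this decomposition certifies tw(G) ≤ 2. For the lower bound, G contains the cycle b–a–c–f–i–d–g–j–e–h–b, so G is not a forest; only forests have treewidth ≤ 1, hence tw(G) ≥ 2. Hence tw(G) = 2 exactly.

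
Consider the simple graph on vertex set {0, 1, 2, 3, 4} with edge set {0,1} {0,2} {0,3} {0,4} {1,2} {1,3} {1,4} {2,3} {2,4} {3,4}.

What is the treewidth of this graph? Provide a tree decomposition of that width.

Treewidth 4.
One optimal decomposition is:
Bags: B1 = {0, 1, 2, 3, 4}
Tree: (single bag)

A single bag containing all 5 vertices is trivially a valid decomposition of width 4. For the lower bound, the 5 vertices {0, 1, 2, 3, 4} are pairwise adjacent, and any tree decomposition puts a clique entirely inside one bag — forcing width ≥ 4. Hence tw(G) = 4 exactly.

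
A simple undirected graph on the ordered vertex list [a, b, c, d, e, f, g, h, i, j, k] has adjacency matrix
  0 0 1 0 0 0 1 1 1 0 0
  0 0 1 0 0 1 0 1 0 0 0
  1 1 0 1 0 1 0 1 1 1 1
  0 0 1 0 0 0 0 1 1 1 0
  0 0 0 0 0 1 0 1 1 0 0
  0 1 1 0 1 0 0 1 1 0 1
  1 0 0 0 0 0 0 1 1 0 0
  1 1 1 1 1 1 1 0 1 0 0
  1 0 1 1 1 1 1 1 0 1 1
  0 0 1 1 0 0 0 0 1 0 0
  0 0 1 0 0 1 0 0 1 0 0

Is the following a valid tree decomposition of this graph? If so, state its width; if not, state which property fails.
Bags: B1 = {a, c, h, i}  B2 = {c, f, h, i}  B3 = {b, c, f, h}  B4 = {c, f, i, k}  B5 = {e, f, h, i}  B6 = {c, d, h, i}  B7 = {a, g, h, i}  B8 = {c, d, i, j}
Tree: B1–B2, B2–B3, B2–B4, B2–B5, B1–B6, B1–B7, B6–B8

Vertex coverage: the bags together contain {a, b, c, d, e, f, g, h, i, j, k}, the full vertex set. Edge coverage: each edge of G has both endpoints in at least one bag. Running intersection: for every vertex, the bags containing it form a connected subtree. All three properties hold, so this is a valid tree decomposition of width max|bag| − 1 = 3, and hence tw(G) ≤ 3.

Yes; width 3.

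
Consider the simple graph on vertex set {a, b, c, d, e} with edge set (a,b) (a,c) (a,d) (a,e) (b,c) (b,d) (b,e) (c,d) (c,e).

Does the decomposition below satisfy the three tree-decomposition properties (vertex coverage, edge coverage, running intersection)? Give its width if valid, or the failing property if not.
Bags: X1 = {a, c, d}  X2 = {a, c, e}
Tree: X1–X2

A tree decomposition must satisfy three properties: every vertex lies in some bag; for every edge, both endpoints lie together in some bag; and for every vertex, the bags containing it form a connected subtree. Here vertex b appears in no bag, so the decomposition is invalid.

No — vertex b appears in no bag.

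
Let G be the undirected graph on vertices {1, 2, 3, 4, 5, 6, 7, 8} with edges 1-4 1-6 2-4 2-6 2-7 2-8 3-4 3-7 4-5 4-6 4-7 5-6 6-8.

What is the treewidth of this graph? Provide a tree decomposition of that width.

Every bag has size at most 3, so the width is 3 − 1 = 2 and tw(G) ≤ 2. For the lower bound, the 3 vertices {2, 6, 8} are pairwise adjacent, and any tree decomposition puts a clique entirely inside one bag — forcing width ≥ 2. The upper and lower bounds meet at 2, so that is the treewidth.

Treewidth 2.
One such decomposition:
Bags: B1 = {2, 4, 7}  B2 = {2, 4, 6}  B3 = {2, 6, 8}  B4 = {4, 5, 6}  B5 = {3, 4, 7}  B6 = {1, 4, 6}
Tree: B1–B2, B2–B3, B2–B4, B1–B5, B2–B6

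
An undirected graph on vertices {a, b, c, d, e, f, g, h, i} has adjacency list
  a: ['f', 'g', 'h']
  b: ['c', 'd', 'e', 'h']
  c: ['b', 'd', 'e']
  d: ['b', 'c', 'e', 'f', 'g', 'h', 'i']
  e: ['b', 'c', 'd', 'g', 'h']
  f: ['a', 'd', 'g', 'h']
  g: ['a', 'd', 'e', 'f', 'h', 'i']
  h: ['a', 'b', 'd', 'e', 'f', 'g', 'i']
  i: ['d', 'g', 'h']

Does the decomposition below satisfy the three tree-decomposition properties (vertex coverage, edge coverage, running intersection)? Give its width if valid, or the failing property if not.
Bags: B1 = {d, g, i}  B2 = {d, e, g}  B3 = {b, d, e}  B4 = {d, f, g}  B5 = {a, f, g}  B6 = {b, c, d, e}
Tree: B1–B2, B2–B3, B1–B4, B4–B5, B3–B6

No — vertex h appears in no bag.

A tree decomposition must satisfy three properties: every vertex lies in some bag; for every edge, both endpoints lie together in some bag; and for every vertex, the bags containing it form a connected subtree. Here vertex h appears in no bag, so the decomposition is invalid.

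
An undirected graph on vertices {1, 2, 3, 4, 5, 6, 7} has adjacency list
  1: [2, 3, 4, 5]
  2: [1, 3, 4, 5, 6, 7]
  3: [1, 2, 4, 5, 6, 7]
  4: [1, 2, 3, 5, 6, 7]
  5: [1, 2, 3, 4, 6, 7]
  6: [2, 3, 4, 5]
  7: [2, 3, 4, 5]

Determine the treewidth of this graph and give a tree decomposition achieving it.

The largest bag has 5 vertices, giving width 4; this decomposition certifies tw(G) ≤ 4. Conversely, {1, 2, 3, 4, 5} is a clique of size 5, and the vertices of any clique must share a bag in every tree decomposition; so some bag has ≥ 5 vertices and tw(G) ≥ 4. Combining the bounds, tw(G) = 4.

Treewidth 4.
Bags: B1 = {2, 3, 4, 5, 6}  B2 = {2, 3, 4, 5, 7}  B3 = {1, 2, 3, 4, 5}
Tree: B1–B2, B1–B3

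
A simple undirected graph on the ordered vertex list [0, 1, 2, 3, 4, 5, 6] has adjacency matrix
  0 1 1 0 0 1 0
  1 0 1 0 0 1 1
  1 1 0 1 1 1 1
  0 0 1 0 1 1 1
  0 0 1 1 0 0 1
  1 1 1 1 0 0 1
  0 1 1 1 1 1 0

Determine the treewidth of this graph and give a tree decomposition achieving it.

Treewidth 3.
One optimal decomposition is:
Bags: B1 = {1, 2, 5, 6}  B2 = {0, 1, 2, 5}  B3 = {2, 3, 5, 6}  B4 = {2, 3, 4, 6}
Tree: B1–B2, B1–B3, B3–B4

Every bag has size at most 4, so the width is 4 − 1 = 3 and tw(G) ≤ 3. On the other hand G contains the 4-clique {2, 3, 4, 6}. A clique must lie in a single bag of any decomposition, so no decomposition can have width below 3. Hence tw(G) = 3 exactly.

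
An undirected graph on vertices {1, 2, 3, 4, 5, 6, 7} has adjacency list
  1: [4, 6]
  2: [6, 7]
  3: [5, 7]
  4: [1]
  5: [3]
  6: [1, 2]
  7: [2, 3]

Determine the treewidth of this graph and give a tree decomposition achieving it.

Each bag holds 2 vertices, so the decomposition has width 1, which upper-bounds the treewidth. Any graph with an edge has treewidth ≥ 1, and G has the edge 5–3. Therefore the treewidth is 1.

Treewidth 1.
Bags: B1 = {3, 5}  B2 = {3, 7}  B3 = {2, 7}  B4 = {2, 6}  B5 = {1, 6}  B6 = {1, 4}
Tree: B1–B2, B2–B3, B3–B4, B4–B5, B5–B6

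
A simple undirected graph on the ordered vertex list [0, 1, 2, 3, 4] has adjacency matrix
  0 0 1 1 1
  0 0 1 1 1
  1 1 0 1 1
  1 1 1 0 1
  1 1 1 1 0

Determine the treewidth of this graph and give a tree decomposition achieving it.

The largest bag has 4 vertices, giving width 3; this decomposition certifies tw(G) ≤ 3. For the lower bound, the 4 vertices {0, 2, 3, 4} are pairwise adjacent, and any tree decomposition puts a clique entirely inside one bag — forcing width ≥ 3. Hence tw(G) = 3 exactly.

Treewidth 3.
Bags: B1 = {0, 2, 3, 4}  B2 = {1, 2, 3, 4}
Tree: B1–B2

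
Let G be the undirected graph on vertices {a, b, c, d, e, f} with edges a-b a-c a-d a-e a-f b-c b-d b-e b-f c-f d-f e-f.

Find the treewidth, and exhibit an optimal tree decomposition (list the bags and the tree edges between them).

Each bag holds 4 vertices, so the decomposition has width 3, which upper-bounds the treewidth. For the lower bound, the 4 vertices {a, b, d, f} are pairwise adjacent, and any tree decomposition puts a clique entirely inside one bag — forcing width ≥ 3. Combining the bounds, tw(G) = 3.

Treewidth 3.
Bags: B1 = {a, b, d, f}  B2 = {a, b, c, f}  B3 = {a, b, e, f}
Tree: B1–B2, B2–B3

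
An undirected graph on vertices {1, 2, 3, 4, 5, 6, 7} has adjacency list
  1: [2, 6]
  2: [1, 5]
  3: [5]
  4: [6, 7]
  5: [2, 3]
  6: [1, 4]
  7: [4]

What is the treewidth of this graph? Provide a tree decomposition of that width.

Treewidth 1.
One optimal decomposition is:
Bags: B1 = {3, 5}  B2 = {2, 5}  B3 = {1, 2}  B4 = {1, 6}  B5 = {4, 6}  B6 = {4, 7}
Tree: B1–B2, B2–B3, B3–B4, B4–B5, B5–B6

Each bag holds 2 vertices, so the decomposition has width 1, which upper-bounds the treewidth. G has an edge, so its treewidth is at least 1. Hence tw(G) = 1 exactly.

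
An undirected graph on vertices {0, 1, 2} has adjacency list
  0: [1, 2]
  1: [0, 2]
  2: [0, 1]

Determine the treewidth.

A width-2 tree decomposition is:
Bags: B1 = {0, 1, 2}
Tree: (single bag)
A single bag containing all 3 vertices is trivially a valid decomposition of width 2. On the other hand G contains the 3-clique {0, 1, 2}. A clique must lie in a single bag of any decomposition, so no decomposition can have width below 2. Combining the bounds, tw(G) = 2.

2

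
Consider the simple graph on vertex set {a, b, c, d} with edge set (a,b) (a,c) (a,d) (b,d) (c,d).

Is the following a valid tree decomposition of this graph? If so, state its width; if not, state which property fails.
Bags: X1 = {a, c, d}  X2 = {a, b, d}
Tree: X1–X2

Checking the three conditions: (i) the bags cover all of {a, b, c, d}; (ii) for each edge, some bag contains both endpoints; (iii) the bags containing any fixed vertex form a subtree. All hold, so the decomposition is valid with width 3 − 1 = 2.

Yes; width 2.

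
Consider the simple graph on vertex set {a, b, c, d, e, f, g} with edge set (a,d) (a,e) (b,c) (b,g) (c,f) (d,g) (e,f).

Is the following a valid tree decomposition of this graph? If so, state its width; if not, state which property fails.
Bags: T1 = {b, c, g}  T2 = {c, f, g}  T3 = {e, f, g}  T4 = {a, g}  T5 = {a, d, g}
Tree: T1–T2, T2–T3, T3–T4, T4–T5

A tree decomposition must satisfy three properties: every vertex lies in some bag; for every edge, both endpoints lie together in some bag; and for every vertex, the bags containing it form a connected subtree. Here edge (e,a) lies in no bag, so the decomposition is invalid.

No — edge (e,a) lies in no bag.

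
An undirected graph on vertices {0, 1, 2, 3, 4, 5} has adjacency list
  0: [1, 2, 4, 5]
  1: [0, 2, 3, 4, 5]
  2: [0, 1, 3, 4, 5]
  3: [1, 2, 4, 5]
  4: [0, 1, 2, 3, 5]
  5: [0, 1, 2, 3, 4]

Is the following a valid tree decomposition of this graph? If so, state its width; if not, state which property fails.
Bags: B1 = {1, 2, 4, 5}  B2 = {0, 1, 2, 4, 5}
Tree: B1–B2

No — vertex 3 appears in no bag.

A tree decomposition must satisfy three properties: every vertex lies in some bag; for every edge, both endpoints lie together in some bag; and for every vertex, the bags containing it form a connected subtree. Here vertex 3 appears in no bag, so the decomposition is invalid.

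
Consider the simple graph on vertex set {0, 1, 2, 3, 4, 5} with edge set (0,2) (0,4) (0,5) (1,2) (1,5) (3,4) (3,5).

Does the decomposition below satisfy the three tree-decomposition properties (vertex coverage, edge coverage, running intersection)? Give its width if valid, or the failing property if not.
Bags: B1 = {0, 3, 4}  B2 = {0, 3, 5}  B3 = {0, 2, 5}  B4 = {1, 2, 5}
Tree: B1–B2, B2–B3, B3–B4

Checking the three conditions: (i) the bags cover all of {0, 1, 2, 3, 4, 5}; (ii) for each edge, some bag contains both endpoints; (iii) the bags containing any fixed vertex form a subtree. All hold, so the decomposition is valid with width 3 − 1 = 2.

Yes; width 2.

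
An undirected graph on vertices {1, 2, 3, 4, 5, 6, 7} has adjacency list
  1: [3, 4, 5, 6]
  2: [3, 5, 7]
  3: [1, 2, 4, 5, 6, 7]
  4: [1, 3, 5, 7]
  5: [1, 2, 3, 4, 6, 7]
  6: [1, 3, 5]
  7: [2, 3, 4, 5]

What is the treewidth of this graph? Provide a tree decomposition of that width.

Treewidth 3.
One optimal decomposition is:
Bags: B1 = {3, 4, 5, 7}  B2 = {1, 3, 4, 5}  B3 = {2, 3, 5, 7}  B4 = {1, 3, 5, 6}
Tree: B1–B2, B1–B3, B2–B4

The largest bag has 4 vertices, giving width 3; this decomposition certifies tw(G) ≤ 3. On the other hand G contains the 4-clique {1, 3, 4, 5}. A clique must lie in a single bag of any decomposition, so no decomposition can have width below 3. Hence tw(G) = 3 exactly.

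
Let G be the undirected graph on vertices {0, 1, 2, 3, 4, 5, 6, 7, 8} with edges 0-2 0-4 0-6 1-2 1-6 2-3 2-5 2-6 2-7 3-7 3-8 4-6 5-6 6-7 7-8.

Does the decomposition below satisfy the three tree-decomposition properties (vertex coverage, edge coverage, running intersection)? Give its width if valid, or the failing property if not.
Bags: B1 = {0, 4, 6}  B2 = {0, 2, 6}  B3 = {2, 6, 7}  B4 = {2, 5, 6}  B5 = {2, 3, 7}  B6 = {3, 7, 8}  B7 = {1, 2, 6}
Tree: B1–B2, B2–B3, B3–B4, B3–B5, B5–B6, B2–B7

Yes; width 2.

Vertex coverage: the bags together contain {0, 1, 2, 3, 4, 5, 6, 7, 8}, the full vertex set. Edge coverage: each edge of G has both endpoints in at least one bag. Running intersection: for every vertex, the bags containing it form a connected subtree. All three properties hold, so this is a valid tree decomposition of width max|bag| − 1 = 2, and hence tw(G) ≤ 2.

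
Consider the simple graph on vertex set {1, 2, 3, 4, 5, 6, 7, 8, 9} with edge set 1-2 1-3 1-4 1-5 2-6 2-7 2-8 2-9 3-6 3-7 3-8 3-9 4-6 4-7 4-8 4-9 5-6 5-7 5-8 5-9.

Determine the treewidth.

4

A width-4 tree decomposition is:
Bags: B1 = {1, 2, 3, 4, 5}  B2 = {2, 3, 4, 5, 8}  B3 = {2, 3, 4, 5, 7}  B4 = {2, 3, 4, 5, 6}  B5 = {2, 3, 4, 5, 9}
Tree: B1–B2, B2–B3, B3–B4, B4–B5
Every bag has size at most 5, so the width is 5 − 1 = 4 and tw(G) ≤ 4. For the lower bound: the 5 vertex sets {1,2}, {4,8}, {5,7}, {3}, {6} are disjoint, each induces a connected subgraph, and every pair is joined by at least one edge of G. Contracting each set to a single vertex therefore yields K_{5} as a minor, and since treewidth is minor-monotone, tw(G) ≥ tw(K_{5}) = 4. Combining the bounds, tw(G) = 4.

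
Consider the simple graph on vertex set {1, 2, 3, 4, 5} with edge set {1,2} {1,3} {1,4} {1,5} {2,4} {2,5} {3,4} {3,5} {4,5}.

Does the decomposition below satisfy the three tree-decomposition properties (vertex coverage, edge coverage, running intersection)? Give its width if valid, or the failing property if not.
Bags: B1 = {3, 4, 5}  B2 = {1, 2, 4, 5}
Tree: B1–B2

No — edge (1,3) lies in no bag.

A tree decomposition must satisfy three properties: every vertex lies in some bag; for every edge, both endpoints lie together in some bag; and for every vertex, the bags containing it form a connected subtree. Here edge (1,3) lies in no bag, so the decomposition is invalid.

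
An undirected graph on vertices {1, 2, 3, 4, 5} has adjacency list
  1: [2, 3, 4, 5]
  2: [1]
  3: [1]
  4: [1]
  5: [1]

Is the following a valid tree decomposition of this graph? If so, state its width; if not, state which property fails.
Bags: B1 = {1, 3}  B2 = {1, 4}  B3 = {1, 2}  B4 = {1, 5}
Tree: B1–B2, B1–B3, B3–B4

Vertex coverage: the bags together contain {1, 2, 3, 4, 5}, the full vertex set. Edge coverage: each edge of G has both endpoints in at least one bag. Running intersection: for every vertex, the bags containing it form a connected subtree. All three properties hold, so this is a valid tree decomposition of width max|bag| − 1 = 1, and hence tw(G) ≤ 1.

Yes; width 1.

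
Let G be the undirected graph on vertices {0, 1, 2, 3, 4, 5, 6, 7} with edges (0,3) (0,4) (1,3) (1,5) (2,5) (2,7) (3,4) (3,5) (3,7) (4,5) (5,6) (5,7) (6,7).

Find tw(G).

A width-2 tree decomposition is:
Bags: B1 = {3, 5, 7}  B2 = {3, 4, 5}  B3 = {1, 3, 5}  B4 = {2, 5, 7}  B5 = {5, 6, 7}  B6 = {0, 3, 4}
Tree: B1–B2, B1–B3, B1–B4, B4–B5, B2–B6
Each bag holds 3 vertices, so the decomposition has width 2, which upper-bounds the treewidth. For the lower bound, the 3 vertices {0, 3, 4} are pairwise adjacent, and any tree decomposition puts a clique entirely inside one bag — forcing width ≥ 2. The upper and lower bounds meet at 2, so that is the treewidth.

2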